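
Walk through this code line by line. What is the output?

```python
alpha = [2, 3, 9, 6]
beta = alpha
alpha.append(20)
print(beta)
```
[2, 3, 9, 6, 20]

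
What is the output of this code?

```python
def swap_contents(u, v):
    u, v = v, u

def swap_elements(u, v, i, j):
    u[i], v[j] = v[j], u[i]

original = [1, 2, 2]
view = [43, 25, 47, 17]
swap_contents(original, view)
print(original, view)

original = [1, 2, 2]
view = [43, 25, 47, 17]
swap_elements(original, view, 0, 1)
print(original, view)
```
[1, 2, 2] [43, 25, 47, 17]
[25, 2, 2] [43, 1, 47, 17]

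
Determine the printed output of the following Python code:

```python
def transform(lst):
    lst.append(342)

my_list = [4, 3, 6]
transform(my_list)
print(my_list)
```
[4, 3, 6, 342]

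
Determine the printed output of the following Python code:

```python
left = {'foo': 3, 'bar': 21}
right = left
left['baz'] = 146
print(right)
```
{'foo': 3, 'bar': 21, 'baz': 146}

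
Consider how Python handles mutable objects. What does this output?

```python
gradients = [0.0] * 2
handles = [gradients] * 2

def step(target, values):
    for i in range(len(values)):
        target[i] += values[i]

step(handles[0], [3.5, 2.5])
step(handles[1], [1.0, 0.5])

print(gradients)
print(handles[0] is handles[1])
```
[4.5, 3.0]
True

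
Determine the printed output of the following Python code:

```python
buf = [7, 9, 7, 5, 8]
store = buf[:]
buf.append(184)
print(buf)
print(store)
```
[7, 9, 7, 5, 8, 184]
[7, 9, 7, 5, 8]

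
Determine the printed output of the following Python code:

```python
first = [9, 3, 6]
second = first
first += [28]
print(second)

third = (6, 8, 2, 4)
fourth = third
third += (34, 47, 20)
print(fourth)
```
[9, 3, 6, 28]
(6, 8, 2, 4)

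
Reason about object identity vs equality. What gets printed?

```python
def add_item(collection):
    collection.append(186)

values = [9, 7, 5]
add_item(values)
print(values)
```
[9, 7, 5, 186]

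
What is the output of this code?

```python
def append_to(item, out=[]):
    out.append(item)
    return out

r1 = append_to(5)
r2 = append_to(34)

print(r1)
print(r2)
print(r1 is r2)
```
[5, 34]
[5, 34]
True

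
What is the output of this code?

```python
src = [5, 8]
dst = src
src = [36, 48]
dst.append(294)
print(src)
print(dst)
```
[36, 48]
[5, 8, 294]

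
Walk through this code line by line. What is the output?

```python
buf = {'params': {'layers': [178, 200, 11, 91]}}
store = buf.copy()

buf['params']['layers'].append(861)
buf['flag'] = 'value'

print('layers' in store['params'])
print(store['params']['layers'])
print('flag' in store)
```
True
[178, 200, 11, 91, 861]
False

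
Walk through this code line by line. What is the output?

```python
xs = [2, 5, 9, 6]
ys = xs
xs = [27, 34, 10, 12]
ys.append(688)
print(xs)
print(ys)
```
[27, 34, 10, 12]
[2, 5, 9, 6, 688]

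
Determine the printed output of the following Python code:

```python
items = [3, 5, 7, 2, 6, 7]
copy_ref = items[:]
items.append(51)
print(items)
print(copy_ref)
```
[3, 5, 7, 2, 6, 7, 51]
[3, 5, 7, 2, 6, 7]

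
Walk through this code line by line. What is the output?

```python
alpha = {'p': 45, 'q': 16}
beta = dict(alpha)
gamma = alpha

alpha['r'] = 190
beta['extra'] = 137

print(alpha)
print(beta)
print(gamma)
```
{'p': 45, 'q': 16, 'r': 190}
{'p': 45, 'q': 16, 'extra': 137}
{'p': 45, 'q': 16, 'r': 190}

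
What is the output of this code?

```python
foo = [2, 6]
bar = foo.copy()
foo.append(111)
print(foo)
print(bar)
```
[2, 6, 111]
[2, 6]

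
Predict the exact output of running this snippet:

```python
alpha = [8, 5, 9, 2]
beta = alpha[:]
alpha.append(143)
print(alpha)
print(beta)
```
[8, 5, 9, 2, 143]
[8, 5, 9, 2]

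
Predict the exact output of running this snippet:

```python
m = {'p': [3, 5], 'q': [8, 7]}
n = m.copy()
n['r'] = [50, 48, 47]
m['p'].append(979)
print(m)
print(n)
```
{'p': [3, 5, 979], 'q': [8, 7]}
{'p': [3, 5, 979], 'q': [8, 7], 'r': [50, 48, 47]}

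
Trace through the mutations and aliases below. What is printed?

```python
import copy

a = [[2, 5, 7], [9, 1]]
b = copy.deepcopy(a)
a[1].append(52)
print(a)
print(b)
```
[[2, 5, 7], [9, 1, 52]]
[[2, 5, 7], [9, 1]]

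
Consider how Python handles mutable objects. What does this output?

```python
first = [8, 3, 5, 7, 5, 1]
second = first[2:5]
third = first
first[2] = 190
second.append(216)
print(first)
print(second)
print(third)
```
[8, 3, 190, 7, 5, 1]
[5, 7, 5, 216]
[8, 3, 190, 7, 5, 1]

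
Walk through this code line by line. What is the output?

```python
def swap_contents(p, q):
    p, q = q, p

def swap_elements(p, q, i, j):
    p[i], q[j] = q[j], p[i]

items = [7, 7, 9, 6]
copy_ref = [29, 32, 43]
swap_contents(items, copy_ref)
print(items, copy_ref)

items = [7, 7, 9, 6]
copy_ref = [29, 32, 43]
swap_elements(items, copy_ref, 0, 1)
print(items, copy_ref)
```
[7, 7, 9, 6] [29, 32, 43]
[32, 7, 9, 6] [29, 7, 43]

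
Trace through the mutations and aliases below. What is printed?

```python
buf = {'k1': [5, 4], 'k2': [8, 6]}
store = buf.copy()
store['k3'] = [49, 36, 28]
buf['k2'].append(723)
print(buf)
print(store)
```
{'k1': [5, 4], 'k2': [8, 6, 723]}
{'k1': [5, 4], 'k2': [8, 6, 723], 'k3': [49, 36, 28]}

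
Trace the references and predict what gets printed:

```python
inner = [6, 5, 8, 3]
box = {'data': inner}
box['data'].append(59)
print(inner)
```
[6, 5, 8, 3, 59]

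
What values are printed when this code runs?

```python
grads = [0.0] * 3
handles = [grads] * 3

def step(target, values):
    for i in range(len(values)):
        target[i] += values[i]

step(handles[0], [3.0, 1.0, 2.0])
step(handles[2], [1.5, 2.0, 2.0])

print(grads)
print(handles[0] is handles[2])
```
[4.5, 3.0, 4.0]
True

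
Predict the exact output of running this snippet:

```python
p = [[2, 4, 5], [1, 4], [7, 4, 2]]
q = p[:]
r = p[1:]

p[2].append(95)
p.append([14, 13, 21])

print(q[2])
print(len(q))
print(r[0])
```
[7, 4, 2, 95]
3
[1, 4]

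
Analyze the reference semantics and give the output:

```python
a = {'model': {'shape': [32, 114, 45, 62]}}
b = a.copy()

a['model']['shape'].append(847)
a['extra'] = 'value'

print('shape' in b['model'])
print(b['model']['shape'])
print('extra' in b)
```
True
[32, 114, 45, 62, 847]
False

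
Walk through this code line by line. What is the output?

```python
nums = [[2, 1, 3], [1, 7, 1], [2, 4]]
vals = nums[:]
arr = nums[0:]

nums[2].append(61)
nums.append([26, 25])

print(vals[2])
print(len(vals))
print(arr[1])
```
[2, 4, 61]
3
[1, 7, 1]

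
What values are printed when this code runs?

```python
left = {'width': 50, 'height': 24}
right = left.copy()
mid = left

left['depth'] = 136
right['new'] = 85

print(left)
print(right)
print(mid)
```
{'width': 50, 'height': 24, 'depth': 136}
{'width': 50, 'height': 24, 'new': 85}
{'width': 50, 'height': 24, 'depth': 136}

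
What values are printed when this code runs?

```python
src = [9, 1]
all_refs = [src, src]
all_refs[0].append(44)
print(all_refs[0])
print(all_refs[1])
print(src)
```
[9, 1, 44]
[9, 1, 44]
[9, 1, 44]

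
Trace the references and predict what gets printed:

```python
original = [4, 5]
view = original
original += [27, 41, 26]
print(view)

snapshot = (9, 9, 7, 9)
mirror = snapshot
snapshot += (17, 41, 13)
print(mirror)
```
[4, 5, 27, 41, 26]
(9, 9, 7, 9)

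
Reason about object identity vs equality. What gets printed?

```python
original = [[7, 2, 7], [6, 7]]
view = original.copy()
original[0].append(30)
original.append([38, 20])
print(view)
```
[[7, 2, 7, 30], [6, 7]]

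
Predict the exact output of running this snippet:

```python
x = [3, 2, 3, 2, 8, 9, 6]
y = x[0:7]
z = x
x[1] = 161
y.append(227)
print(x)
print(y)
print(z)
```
[3, 161, 3, 2, 8, 9, 6]
[3, 2, 3, 2, 8, 9, 6, 227]
[3, 161, 3, 2, 8, 9, 6]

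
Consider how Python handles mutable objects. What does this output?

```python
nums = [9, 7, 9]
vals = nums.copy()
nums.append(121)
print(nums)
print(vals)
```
[9, 7, 9, 121]
[9, 7, 9]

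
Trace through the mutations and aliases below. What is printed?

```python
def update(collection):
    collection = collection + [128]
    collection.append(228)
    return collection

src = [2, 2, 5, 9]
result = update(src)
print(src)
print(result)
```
[2, 2, 5, 9]
[2, 2, 5, 9, 128, 228]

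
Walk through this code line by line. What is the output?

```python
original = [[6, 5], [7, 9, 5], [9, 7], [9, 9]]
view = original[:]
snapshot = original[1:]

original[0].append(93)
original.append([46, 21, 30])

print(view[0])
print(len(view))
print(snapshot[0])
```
[6, 5, 93]
4
[7, 9, 5]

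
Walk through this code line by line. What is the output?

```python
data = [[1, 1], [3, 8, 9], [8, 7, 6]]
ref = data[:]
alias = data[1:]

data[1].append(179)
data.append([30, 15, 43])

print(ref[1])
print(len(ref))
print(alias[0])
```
[3, 8, 9, 179]
3
[3, 8, 9, 179]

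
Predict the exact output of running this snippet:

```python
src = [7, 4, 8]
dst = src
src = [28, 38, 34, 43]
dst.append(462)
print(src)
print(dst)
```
[28, 38, 34, 43]
[7, 4, 8, 462]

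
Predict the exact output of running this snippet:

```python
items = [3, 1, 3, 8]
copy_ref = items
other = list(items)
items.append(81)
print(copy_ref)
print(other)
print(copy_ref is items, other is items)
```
[3, 1, 3, 8, 81]
[3, 1, 3, 8]
True False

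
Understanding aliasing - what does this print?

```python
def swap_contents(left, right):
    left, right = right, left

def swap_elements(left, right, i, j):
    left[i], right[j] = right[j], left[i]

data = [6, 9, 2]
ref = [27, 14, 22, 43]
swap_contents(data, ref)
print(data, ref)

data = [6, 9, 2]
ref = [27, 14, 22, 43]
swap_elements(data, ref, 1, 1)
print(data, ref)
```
[6, 9, 2] [27, 14, 22, 43]
[6, 14, 2] [27, 9, 22, 43]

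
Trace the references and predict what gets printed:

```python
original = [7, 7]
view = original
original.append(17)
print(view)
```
[7, 7, 17]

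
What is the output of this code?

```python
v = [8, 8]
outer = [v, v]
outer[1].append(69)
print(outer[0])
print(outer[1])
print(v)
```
[8, 8, 69]
[8, 8, 69]
[8, 8, 69]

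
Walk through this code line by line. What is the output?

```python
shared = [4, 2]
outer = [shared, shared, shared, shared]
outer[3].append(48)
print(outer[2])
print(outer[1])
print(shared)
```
[4, 2, 48]
[4, 2, 48]
[4, 2, 48]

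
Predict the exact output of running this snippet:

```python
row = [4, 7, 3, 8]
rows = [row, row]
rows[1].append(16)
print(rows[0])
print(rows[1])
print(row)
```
[4, 7, 3, 8, 16]
[4, 7, 3, 8, 16]
[4, 7, 3, 8, 16]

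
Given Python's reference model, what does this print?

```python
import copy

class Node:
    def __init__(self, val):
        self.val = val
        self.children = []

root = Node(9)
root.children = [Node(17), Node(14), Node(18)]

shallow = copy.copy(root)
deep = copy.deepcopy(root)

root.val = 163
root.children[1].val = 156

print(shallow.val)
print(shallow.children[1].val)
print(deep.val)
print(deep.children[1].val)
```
9
156
9
14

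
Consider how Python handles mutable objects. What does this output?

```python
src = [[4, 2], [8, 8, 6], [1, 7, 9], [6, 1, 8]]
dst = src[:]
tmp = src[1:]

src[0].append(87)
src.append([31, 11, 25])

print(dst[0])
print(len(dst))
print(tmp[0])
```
[4, 2, 87]
4
[8, 8, 6]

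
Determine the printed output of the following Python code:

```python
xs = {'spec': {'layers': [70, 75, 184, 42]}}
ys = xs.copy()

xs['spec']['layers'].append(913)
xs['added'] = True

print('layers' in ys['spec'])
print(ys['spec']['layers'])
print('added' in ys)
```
True
[70, 75, 184, 42, 913]
False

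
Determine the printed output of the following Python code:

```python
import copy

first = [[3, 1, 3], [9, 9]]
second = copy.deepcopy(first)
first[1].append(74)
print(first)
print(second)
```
[[3, 1, 3], [9, 9, 74]]
[[3, 1, 3], [9, 9]]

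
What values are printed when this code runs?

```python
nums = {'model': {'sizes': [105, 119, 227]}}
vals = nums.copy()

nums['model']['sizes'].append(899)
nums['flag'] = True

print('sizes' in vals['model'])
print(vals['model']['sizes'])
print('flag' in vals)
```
True
[105, 119, 227, 899]
False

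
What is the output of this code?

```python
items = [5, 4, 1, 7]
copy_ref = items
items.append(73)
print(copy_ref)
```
[5, 4, 1, 7, 73]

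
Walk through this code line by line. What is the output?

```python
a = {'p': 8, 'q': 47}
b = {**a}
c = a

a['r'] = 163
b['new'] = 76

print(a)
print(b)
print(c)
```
{'p': 8, 'q': 47, 'r': 163}
{'p': 8, 'q': 47, 'new': 76}
{'p': 8, 'q': 47, 'r': 163}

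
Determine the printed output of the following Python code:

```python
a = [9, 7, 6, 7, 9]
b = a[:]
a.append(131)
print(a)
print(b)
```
[9, 7, 6, 7, 9, 131]
[9, 7, 6, 7, 9]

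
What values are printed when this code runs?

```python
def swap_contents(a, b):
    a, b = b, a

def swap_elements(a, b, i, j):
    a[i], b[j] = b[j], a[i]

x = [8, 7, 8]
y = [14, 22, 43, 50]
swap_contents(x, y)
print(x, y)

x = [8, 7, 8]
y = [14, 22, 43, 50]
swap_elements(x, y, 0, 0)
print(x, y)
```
[8, 7, 8] [14, 22, 43, 50]
[14, 7, 8] [8, 22, 43, 50]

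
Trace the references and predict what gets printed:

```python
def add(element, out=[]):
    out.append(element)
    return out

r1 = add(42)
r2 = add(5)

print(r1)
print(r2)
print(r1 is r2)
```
[42, 5]
[42, 5]
True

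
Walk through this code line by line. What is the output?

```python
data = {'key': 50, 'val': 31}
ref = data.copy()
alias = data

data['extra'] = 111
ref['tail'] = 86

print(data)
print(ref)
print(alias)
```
{'key': 50, 'val': 31, 'extra': 111}
{'key': 50, 'val': 31, 'tail': 86}
{'key': 50, 'val': 31, 'extra': 111}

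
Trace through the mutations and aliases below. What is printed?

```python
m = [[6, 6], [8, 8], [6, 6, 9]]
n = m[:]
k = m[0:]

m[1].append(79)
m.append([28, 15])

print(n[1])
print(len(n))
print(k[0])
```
[8, 8, 79]
3
[6, 6]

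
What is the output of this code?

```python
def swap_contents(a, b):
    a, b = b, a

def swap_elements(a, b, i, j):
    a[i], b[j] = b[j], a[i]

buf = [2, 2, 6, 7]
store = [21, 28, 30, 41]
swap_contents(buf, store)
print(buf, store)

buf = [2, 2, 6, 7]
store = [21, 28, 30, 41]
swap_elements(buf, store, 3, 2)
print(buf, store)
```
[2, 2, 6, 7] [21, 28, 30, 41]
[2, 2, 6, 30] [21, 28, 7, 41]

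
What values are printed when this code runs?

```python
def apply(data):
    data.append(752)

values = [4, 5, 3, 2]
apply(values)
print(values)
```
[4, 5, 3, 2, 752]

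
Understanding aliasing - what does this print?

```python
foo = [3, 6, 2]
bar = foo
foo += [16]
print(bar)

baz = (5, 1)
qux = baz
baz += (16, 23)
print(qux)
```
[3, 6, 2, 16]
(5, 1)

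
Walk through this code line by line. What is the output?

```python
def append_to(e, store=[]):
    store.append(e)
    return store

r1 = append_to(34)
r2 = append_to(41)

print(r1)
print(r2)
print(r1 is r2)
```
[34, 41]
[34, 41]
True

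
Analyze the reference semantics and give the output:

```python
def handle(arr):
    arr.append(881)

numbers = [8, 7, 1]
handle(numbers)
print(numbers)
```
[8, 7, 1, 881]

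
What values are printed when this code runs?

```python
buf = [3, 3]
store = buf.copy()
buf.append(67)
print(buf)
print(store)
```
[3, 3, 67]
[3, 3]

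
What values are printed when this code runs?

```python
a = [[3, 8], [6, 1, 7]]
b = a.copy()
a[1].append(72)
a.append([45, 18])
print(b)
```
[[3, 8], [6, 1, 7, 72]]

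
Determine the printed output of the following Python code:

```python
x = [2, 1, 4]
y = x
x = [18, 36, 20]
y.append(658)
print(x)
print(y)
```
[18, 36, 20]
[2, 1, 4, 658]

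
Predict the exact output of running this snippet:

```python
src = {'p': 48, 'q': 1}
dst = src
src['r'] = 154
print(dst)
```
{'p': 48, 'q': 1, 'r': 154}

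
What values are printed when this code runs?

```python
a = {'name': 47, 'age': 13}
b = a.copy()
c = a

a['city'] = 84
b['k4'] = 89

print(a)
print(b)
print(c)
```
{'name': 47, 'age': 13, 'city': 84}
{'name': 47, 'age': 13, 'k4': 89}
{'name': 47, 'age': 13, 'city': 84}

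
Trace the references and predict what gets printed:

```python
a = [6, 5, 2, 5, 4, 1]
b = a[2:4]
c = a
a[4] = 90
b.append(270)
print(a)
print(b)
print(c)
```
[6, 5, 2, 5, 90, 1]
[2, 5, 270]
[6, 5, 2, 5, 90, 1]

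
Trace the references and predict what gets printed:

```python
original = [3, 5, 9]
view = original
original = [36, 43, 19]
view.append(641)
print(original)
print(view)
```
[36, 43, 19]
[3, 5, 9, 641]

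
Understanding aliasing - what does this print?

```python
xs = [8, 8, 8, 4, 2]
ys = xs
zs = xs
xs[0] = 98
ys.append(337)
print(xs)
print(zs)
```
[98, 8, 8, 4, 2, 337]
[98, 8, 8, 4, 2, 337]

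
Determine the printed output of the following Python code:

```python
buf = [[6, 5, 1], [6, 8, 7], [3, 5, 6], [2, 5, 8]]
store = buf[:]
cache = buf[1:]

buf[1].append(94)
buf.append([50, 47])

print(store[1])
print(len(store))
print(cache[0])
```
[6, 8, 7, 94]
4
[6, 8, 7, 94]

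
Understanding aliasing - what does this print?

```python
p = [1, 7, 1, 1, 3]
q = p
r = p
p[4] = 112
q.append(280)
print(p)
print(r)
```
[1, 7, 1, 1, 112, 280]
[1, 7, 1, 1, 112, 280]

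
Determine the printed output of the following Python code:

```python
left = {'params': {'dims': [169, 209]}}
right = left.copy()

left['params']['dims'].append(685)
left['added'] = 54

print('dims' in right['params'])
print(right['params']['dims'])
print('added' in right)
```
True
[169, 209, 685]
False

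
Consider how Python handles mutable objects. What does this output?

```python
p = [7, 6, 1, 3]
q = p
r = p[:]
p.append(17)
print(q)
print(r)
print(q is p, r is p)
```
[7, 6, 1, 3, 17]
[7, 6, 1, 3]
True False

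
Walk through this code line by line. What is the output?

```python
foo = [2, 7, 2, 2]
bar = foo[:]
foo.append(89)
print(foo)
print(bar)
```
[2, 7, 2, 2, 89]
[2, 7, 2, 2]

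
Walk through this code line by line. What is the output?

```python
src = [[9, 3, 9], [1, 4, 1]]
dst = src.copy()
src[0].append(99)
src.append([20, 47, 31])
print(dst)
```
[[9, 3, 9, 99], [1, 4, 1]]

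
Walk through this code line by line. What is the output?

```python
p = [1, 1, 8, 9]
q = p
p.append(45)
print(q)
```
[1, 1, 8, 9, 45]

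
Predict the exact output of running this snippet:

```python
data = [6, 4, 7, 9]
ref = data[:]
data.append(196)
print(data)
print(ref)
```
[6, 4, 7, 9, 196]
[6, 4, 7, 9]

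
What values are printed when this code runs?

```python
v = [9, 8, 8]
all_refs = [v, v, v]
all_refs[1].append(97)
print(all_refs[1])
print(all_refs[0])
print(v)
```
[9, 8, 8, 97]
[9, 8, 8, 97]
[9, 8, 8, 97]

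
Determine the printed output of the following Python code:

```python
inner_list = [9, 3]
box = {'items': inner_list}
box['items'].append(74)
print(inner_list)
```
[9, 3, 74]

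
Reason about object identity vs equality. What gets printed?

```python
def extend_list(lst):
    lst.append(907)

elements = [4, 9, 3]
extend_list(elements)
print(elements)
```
[4, 9, 3, 907]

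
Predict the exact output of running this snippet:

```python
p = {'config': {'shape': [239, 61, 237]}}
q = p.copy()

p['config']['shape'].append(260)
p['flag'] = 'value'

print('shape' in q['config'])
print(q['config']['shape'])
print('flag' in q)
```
True
[239, 61, 237, 260]
False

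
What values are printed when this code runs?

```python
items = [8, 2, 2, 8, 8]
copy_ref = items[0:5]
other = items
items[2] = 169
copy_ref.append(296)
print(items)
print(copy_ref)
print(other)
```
[8, 2, 169, 8, 8]
[8, 2, 2, 8, 8, 296]
[8, 2, 169, 8, 8]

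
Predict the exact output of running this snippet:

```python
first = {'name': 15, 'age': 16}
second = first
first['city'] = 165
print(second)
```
{'name': 15, 'age': 16, 'city': 165}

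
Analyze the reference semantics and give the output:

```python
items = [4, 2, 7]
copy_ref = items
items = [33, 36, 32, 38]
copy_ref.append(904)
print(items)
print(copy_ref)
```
[33, 36, 32, 38]
[4, 2, 7, 904]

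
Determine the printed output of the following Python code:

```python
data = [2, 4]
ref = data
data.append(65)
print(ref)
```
[2, 4, 65]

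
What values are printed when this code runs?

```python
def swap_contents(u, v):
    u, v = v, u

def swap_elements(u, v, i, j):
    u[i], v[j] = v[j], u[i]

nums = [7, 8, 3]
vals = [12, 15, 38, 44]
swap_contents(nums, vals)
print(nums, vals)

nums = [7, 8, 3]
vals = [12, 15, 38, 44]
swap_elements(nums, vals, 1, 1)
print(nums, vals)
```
[7, 8, 3] [12, 15, 38, 44]
[7, 15, 3] [12, 8, 38, 44]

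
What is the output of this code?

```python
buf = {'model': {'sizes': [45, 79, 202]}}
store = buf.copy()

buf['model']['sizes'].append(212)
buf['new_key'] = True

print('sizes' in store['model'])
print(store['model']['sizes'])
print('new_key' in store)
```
True
[45, 79, 202, 212]
False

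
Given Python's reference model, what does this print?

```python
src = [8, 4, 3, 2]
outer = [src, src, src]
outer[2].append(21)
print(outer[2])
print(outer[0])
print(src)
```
[8, 4, 3, 2, 21]
[8, 4, 3, 2, 21]
[8, 4, 3, 2, 21]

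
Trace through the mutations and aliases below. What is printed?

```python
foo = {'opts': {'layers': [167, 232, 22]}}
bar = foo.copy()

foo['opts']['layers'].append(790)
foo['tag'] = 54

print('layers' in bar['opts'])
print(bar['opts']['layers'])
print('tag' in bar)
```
True
[167, 232, 22, 790]
False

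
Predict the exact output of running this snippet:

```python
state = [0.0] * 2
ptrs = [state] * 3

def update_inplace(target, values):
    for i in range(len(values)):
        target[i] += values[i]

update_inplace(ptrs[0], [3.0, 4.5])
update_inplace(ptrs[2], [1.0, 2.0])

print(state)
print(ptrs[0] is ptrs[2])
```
[4.0, 6.5]
True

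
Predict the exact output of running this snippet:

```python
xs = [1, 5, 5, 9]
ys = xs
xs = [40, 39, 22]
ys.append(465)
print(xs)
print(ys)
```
[40, 39, 22]
[1, 5, 5, 9, 465]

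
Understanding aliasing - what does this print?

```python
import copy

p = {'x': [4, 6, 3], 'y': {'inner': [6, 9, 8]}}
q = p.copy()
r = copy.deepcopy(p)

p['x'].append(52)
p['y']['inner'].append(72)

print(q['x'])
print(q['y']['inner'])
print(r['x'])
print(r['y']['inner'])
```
[4, 6, 3, 52]
[6, 9, 8, 72]
[4, 6, 3]
[6, 9, 8]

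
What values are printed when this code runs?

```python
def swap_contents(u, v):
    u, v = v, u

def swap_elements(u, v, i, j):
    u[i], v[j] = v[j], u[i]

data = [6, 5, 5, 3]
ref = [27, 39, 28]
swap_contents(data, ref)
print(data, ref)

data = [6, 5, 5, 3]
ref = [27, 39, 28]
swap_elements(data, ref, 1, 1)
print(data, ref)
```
[6, 5, 5, 3] [27, 39, 28]
[6, 39, 5, 3] [27, 5, 28]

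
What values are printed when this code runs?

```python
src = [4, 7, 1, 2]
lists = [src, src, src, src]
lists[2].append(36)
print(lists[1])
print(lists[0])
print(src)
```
[4, 7, 1, 2, 36]
[4, 7, 1, 2, 36]
[4, 7, 1, 2, 36]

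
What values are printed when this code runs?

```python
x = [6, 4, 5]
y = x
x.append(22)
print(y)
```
[6, 4, 5, 22]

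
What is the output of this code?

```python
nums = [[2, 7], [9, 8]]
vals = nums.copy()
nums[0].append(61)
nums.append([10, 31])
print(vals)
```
[[2, 7, 61], [9, 8]]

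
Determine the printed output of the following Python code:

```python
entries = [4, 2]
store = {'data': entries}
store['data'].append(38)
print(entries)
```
[4, 2, 38]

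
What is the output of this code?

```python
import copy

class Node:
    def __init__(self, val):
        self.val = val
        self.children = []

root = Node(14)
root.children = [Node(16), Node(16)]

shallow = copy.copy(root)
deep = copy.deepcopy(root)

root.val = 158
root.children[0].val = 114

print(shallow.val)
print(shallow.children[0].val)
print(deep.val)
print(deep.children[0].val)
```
14
114
14
16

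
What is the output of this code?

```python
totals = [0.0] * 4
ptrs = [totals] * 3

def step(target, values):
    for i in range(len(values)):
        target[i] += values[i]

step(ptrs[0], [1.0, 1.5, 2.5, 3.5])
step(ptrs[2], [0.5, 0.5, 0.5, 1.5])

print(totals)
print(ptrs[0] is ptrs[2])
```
[1.5, 2.0, 3.0, 5.0]
True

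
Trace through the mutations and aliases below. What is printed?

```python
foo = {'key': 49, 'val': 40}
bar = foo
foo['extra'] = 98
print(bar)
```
{'key': 49, 'val': 40, 'extra': 98}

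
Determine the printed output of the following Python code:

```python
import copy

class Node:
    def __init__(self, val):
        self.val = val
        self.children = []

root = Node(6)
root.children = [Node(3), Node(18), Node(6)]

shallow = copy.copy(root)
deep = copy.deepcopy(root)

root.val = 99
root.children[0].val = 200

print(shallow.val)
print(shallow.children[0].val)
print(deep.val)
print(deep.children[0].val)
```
6
200
6
3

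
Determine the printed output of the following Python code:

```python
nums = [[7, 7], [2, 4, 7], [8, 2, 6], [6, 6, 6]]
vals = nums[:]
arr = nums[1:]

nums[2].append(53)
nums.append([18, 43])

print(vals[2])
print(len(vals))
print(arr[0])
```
[8, 2, 6, 53]
4
[2, 4, 7]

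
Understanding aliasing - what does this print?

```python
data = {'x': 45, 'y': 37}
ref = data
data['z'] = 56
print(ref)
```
{'x': 45, 'y': 37, 'z': 56}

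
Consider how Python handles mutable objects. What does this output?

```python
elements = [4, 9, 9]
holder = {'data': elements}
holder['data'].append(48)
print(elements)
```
[4, 9, 9, 48]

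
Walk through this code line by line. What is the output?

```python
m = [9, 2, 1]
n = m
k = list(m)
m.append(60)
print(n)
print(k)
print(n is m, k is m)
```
[9, 2, 1, 60]
[9, 2, 1]
True False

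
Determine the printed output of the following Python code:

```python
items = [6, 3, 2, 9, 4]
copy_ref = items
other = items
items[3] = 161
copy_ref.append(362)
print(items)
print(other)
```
[6, 3, 2, 161, 4, 362]
[6, 3, 2, 161, 4, 362]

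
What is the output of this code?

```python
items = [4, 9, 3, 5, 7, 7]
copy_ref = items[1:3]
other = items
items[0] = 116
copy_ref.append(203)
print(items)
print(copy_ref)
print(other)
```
[116, 9, 3, 5, 7, 7]
[9, 3, 203]
[116, 9, 3, 5, 7, 7]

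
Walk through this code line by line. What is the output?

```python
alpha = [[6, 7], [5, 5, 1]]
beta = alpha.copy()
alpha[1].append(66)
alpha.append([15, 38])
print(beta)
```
[[6, 7], [5, 5, 1, 66]]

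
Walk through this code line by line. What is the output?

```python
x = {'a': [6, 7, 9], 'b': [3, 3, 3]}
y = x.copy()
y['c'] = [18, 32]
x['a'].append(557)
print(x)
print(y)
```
{'a': [6, 7, 9, 557], 'b': [3, 3, 3]}
{'a': [6, 7, 9, 557], 'b': [3, 3, 3], 'c': [18, 32]}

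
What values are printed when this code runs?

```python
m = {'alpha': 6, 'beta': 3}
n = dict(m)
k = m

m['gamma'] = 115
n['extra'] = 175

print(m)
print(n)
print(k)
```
{'alpha': 6, 'beta': 3, 'gamma': 115}
{'alpha': 6, 'beta': 3, 'extra': 175}
{'alpha': 6, 'beta': 3, 'gamma': 115}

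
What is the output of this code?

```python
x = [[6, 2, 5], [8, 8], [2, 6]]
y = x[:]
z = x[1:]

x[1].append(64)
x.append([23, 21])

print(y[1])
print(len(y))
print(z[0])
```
[8, 8, 64]
3
[8, 8, 64]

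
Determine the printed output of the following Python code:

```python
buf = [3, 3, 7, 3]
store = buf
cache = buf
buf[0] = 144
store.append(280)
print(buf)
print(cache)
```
[144, 3, 7, 3, 280]
[144, 3, 7, 3, 280]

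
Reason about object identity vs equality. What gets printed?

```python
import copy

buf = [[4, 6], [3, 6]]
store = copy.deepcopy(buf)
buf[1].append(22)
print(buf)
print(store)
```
[[4, 6], [3, 6, 22]]
[[4, 6], [3, 6]]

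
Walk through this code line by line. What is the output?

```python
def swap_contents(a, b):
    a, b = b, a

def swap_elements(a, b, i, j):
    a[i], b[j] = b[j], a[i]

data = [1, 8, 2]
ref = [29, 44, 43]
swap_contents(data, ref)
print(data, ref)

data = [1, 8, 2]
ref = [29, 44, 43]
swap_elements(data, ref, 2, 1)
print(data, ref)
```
[1, 8, 2] [29, 44, 43]
[1, 8, 44] [29, 2, 43]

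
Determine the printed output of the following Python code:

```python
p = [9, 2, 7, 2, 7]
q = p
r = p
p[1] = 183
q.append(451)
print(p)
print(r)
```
[9, 183, 7, 2, 7, 451]
[9, 183, 7, 2, 7, 451]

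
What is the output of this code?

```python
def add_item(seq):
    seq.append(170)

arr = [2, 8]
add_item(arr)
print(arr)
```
[2, 8, 170]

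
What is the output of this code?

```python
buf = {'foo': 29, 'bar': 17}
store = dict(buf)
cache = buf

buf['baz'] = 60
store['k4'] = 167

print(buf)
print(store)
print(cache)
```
{'foo': 29, 'bar': 17, 'baz': 60}
{'foo': 29, 'bar': 17, 'k4': 167}
{'foo': 29, 'bar': 17, 'baz': 60}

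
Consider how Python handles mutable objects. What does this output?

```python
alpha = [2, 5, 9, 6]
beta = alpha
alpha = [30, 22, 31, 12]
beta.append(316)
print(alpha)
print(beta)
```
[30, 22, 31, 12]
[2, 5, 9, 6, 316]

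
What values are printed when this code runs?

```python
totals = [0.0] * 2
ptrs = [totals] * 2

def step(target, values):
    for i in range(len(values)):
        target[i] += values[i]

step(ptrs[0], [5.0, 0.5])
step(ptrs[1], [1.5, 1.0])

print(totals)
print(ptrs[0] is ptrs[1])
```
[6.5, 1.5]
True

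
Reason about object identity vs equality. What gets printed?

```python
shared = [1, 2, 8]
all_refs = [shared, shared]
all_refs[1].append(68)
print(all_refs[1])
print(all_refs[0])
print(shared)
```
[1, 2, 8, 68]
[1, 2, 8, 68]
[1, 2, 8, 68]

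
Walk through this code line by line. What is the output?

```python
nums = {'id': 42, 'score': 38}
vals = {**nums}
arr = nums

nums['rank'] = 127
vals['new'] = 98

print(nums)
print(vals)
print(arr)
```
{'id': 42, 'score': 38, 'rank': 127}
{'id': 42, 'score': 38, 'new': 98}
{'id': 42, 'score': 38, 'rank': 127}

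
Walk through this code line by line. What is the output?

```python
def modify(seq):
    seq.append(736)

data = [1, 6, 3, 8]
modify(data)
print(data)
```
[1, 6, 3, 8, 736]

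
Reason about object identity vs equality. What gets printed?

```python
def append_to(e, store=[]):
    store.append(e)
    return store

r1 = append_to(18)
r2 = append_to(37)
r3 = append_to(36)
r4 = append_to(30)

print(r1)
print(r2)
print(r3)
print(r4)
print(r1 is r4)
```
[18, 37, 36, 30]
[18, 37, 36, 30]
[18, 37, 36, 30]
[18, 37, 36, 30]
True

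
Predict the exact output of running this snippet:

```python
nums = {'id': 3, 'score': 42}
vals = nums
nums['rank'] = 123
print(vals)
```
{'id': 3, 'score': 42, 'rank': 123}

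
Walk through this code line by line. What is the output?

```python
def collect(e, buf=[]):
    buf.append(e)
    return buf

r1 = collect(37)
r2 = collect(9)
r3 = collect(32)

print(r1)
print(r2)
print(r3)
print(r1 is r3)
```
[37, 9, 32]
[37, 9, 32]
[37, 9, 32]
True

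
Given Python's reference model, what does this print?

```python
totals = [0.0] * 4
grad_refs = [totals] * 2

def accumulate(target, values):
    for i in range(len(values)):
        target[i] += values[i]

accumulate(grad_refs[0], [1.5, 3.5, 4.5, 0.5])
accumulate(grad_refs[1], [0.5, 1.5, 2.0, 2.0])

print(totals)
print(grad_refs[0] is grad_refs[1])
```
[2.0, 5.0, 6.5, 2.5]
True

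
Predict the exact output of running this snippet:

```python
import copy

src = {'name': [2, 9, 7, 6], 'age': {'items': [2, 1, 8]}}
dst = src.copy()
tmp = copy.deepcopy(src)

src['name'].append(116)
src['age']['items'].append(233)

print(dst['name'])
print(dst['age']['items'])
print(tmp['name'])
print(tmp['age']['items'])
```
[2, 9, 7, 6, 116]
[2, 1, 8, 233]
[2, 9, 7, 6]
[2, 1, 8]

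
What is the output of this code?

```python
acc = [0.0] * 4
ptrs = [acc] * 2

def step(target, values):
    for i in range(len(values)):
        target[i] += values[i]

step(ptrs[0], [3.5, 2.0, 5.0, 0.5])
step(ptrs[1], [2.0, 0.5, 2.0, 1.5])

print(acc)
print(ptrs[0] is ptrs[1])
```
[5.5, 2.5, 7.0, 2.0]
True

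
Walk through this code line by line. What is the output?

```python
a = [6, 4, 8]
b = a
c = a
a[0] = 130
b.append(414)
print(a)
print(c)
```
[130, 4, 8, 414]
[130, 4, 8, 414]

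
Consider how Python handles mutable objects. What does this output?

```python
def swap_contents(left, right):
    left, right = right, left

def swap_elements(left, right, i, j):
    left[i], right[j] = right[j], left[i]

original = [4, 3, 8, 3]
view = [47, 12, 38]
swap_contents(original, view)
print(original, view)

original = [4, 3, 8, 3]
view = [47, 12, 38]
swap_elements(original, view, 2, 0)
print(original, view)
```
[4, 3, 8, 3] [47, 12, 38]
[4, 3, 47, 3] [8, 12, 38]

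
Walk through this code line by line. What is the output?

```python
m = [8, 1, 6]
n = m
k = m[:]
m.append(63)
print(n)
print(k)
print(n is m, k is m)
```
[8, 1, 6, 63]
[8, 1, 6]
True False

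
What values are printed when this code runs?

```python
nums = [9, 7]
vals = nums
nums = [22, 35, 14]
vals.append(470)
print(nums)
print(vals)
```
[22, 35, 14]
[9, 7, 470]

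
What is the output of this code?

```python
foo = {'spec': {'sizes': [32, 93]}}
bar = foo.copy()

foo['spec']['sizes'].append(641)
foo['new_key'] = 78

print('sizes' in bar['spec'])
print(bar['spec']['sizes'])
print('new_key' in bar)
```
True
[32, 93, 641]
False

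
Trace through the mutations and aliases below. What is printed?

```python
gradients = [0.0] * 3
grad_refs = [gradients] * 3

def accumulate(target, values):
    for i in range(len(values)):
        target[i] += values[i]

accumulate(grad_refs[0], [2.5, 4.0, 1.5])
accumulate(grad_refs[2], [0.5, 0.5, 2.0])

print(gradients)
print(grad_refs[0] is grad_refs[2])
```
[3.0, 4.5, 3.5]
True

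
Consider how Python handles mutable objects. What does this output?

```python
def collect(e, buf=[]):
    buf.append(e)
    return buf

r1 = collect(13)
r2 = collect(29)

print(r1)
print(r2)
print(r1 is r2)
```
[13, 29]
[13, 29]
True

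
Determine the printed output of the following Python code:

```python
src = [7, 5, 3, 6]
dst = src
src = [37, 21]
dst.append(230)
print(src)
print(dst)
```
[37, 21]
[7, 5, 3, 6, 230]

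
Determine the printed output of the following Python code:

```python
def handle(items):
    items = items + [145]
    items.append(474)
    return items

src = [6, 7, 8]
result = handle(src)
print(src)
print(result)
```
[6, 7, 8]
[6, 7, 8, 145, 474]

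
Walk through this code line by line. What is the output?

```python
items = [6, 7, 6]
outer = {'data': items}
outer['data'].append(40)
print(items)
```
[6, 7, 6, 40]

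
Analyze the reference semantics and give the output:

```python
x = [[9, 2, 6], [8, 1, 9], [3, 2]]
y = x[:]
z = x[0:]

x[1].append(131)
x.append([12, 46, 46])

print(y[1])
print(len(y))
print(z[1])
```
[8, 1, 9, 131]
3
[8, 1, 9, 131]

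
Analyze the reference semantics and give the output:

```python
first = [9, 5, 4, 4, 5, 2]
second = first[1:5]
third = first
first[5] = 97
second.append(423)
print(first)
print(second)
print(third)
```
[9, 5, 4, 4, 5, 97]
[5, 4, 4, 5, 423]
[9, 5, 4, 4, 5, 97]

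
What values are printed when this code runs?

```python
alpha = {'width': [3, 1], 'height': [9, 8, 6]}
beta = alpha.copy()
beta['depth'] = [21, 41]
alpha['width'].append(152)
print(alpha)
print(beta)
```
{'width': [3, 1, 152], 'height': [9, 8, 6]}
{'width': [3, 1, 152], 'height': [9, 8, 6], 'depth': [21, 41]}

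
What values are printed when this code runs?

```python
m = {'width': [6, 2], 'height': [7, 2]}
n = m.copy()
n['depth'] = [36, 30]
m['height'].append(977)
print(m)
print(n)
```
{'width': [6, 2], 'height': [7, 2, 977]}
{'width': [6, 2], 'height': [7, 2, 977], 'depth': [36, 30]}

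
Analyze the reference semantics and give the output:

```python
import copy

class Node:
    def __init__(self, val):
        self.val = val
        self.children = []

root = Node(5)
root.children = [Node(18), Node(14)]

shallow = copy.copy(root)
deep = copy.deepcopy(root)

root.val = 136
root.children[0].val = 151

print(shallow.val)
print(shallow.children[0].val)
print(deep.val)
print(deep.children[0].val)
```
5
151
5
18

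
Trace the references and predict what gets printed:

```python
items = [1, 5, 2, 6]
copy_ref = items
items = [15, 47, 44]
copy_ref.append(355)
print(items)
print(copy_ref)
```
[15, 47, 44]
[1, 5, 2, 6, 355]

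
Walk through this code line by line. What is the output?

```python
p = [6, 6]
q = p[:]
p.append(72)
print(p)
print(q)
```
[6, 6, 72]
[6, 6]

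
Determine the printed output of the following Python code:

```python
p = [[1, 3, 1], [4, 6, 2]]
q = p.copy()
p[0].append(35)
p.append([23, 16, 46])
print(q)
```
[[1, 3, 1, 35], [4, 6, 2]]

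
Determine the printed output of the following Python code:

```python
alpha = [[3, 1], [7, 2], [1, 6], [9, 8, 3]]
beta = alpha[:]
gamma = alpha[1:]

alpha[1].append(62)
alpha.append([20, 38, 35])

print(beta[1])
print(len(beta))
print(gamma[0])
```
[7, 2, 62]
4
[7, 2, 62]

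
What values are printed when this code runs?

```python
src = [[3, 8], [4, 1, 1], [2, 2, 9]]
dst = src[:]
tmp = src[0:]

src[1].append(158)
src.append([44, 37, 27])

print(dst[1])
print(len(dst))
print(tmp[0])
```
[4, 1, 1, 158]
3
[3, 8]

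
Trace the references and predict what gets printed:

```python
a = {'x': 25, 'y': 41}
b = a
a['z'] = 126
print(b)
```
{'x': 25, 'y': 41, 'z': 126}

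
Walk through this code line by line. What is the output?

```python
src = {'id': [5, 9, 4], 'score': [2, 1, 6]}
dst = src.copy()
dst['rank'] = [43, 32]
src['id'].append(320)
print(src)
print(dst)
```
{'id': [5, 9, 4, 320], 'score': [2, 1, 6]}
{'id': [5, 9, 4, 320], 'score': [2, 1, 6], 'rank': [43, 32]}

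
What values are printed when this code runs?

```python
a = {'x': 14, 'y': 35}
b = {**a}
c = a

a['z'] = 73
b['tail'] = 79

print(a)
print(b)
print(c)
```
{'x': 14, 'y': 35, 'z': 73}
{'x': 14, 'y': 35, 'tail': 79}
{'x': 14, 'y': 35, 'z': 73}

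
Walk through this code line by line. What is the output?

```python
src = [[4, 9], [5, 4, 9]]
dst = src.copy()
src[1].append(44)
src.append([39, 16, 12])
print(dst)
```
[[4, 9], [5, 4, 9, 44]]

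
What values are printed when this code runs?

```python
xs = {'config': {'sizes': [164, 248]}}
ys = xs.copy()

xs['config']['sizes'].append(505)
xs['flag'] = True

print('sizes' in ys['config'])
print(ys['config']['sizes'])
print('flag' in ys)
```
True
[164, 248, 505]
False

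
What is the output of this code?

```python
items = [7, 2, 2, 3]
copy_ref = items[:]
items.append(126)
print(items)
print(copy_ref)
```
[7, 2, 2, 3, 126]
[7, 2, 2, 3]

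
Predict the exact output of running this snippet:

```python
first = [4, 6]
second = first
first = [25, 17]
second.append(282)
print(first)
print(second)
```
[25, 17]
[4, 6, 282]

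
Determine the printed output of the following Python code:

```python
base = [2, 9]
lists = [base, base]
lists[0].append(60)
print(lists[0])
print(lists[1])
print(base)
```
[2, 9, 60]
[2, 9, 60]
[2, 9, 60]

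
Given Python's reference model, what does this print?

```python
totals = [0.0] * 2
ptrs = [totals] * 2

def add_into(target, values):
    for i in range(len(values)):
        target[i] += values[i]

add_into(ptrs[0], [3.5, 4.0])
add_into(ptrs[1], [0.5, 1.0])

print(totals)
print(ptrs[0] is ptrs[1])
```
[4.0, 5.0]
True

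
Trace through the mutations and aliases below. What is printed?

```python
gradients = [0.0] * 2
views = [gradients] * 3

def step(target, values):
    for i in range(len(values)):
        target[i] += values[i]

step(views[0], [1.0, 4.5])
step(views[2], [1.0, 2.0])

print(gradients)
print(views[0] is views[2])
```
[2.0, 6.5]
True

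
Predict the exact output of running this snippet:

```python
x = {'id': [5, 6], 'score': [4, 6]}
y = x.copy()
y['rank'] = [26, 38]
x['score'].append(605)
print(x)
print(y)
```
{'id': [5, 6], 'score': [4, 6, 605]}
{'id': [5, 6], 'score': [4, 6, 605], 'rank': [26, 38]}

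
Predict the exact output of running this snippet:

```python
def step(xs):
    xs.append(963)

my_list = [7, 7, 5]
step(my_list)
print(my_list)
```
[7, 7, 5, 963]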